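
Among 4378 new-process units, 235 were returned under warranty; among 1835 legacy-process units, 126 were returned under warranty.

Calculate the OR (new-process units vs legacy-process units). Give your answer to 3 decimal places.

0.769

odds, new-process units = 235/4143 = 0.0567
odds, legacy-process units = 126/1709 = 0.0737
OR = 0.0567 / 0.0737 = 0.769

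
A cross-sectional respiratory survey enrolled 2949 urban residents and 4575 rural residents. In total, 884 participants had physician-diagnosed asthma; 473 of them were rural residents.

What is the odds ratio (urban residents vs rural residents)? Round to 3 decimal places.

urban residents with the outcome: 884 − 473 = 411
urban residents without the outcome: 2949 − 411 = 2538
rural residents without the outcome: 4575 − 473 = 4102
OR = (411 × 4102) / (2538 × 473) = 1685922/1200474 ≈ 1.404

OR ≈ 1.404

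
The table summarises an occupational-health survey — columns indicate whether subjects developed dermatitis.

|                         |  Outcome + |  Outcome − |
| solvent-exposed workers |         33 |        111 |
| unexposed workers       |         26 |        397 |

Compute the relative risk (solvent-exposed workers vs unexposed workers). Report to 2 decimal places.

risk, solvent-exposed workers = 33/144 = 0.2292
risk, unexposed workers = 26/423 = 0.0615
RR = 0.2292 / 0.0615 = 3.73

3.73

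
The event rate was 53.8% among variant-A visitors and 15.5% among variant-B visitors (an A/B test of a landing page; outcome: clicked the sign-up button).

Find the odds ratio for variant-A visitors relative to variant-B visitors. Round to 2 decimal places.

odds, variant-A visitors = 0.5380/0.4620 = 1.1645
odds, variant-B visitors = 0.1550/0.8450 = 0.1834
OR = 1.1645 / 0.1834 = 6.35

6.35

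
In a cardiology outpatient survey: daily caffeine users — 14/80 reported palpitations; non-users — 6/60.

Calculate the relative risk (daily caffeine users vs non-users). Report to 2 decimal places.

risk, daily caffeine users = 14/80 = 0.1750
risk, non-users = 6/60 = 0.1000
RR = 0.1750 / 0.1000 = 1.75

1.75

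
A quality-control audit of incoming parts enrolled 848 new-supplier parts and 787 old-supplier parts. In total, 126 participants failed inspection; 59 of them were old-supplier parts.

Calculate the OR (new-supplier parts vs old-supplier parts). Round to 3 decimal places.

new-supplier parts with the outcome: 126 − 59 = 67
new-supplier parts without the outcome: 848 − 67 = 781
old-supplier parts without the outcome: 787 − 59 = 728
OR = (67 × 728) / (781 × 59) = 48776/46079 ≈ 1.059

1.059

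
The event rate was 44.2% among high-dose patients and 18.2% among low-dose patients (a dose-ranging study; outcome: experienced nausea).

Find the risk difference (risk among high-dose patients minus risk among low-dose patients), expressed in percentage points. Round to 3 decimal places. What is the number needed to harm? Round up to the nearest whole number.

risk difference = 0.4420 − 0.1820 = 0.2600 → 26.000 percentage points
absolute risk difference = 0.260000
1 / 0.260000 = 3.846 → round up → 4

RD = 26.000; NNH = 4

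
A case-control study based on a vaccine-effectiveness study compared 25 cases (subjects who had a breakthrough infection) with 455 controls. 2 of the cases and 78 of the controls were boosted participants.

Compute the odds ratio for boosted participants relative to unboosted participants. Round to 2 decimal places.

OR: 0.42

odds, boosted participants = 2/78 = 0.02564
odds, unboosted participants = 23/377 = 0.06101
OR = 0.02564 / 0.06101 = 0.42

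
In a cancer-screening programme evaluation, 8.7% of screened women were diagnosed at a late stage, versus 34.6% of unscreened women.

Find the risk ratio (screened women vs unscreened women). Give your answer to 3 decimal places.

RR = 0.0870 / 0.3460 = 0.251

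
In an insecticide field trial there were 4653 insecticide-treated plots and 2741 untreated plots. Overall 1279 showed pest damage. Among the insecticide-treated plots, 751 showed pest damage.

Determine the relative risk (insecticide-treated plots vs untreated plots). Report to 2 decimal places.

insecticide-treated plots without the outcome: 4653 − 751 = 3902
untreated plots with the outcome: 1279 − 751 = 528
untreated plots without the outcome: 2741 − 528 = 2213
risk, insecticide-treated plots = 751/4653 = 0.1614
risk, untreated plots = 528/2741 = 0.1926
RR = 0.1614 / 0.1926 = 0.84

RR: 0.84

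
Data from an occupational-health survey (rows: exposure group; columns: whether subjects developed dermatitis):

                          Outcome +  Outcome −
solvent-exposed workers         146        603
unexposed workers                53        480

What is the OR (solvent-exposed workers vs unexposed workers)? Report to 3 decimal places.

OR = (146 × 480) / (603 × 53) = 70080/31959 ≈ 2.193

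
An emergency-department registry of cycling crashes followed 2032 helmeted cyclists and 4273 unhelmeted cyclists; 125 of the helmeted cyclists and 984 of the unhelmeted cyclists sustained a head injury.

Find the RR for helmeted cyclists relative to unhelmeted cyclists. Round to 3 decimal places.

risk, helmeted cyclists = 125/2032 = 0.0615
risk, unhelmeted cyclists = 984/4273 = 0.2303
RR = 0.0615 / 0.2303 = 0.267

RR: 0.267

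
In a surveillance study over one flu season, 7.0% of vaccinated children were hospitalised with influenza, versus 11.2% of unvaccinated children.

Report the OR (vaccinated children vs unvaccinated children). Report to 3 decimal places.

odds, vaccinated children = 0.0700/0.9300 = 0.0753
odds, unvaccinated children = 0.1120/0.8880 = 0.1261
OR = 0.0753 / 0.1261 = 0.597

OR ≈ 0.597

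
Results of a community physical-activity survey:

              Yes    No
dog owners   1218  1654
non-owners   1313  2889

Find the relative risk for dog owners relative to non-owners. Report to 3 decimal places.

risk, dog owners = 1218/2872 = 0.4241
risk, non-owners = 1313/4202 = 0.3125
RR = 0.4241 / 0.3125 = 1.357

RR ≈ 1.357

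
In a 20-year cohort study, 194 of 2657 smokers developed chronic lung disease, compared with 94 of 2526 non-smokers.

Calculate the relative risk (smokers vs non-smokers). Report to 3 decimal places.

risk, smokers = 194/2657 = 0.07301
risk, non-smokers = 94/2526 = 0.03721
RR = 0.07301 / 0.03721 = 1.962

RR: 1.962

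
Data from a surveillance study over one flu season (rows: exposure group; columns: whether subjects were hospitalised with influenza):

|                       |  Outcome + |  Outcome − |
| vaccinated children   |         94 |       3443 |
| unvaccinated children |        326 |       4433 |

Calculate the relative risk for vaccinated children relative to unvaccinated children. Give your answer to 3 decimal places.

RR: 0.388

risk, vaccinated children = 94/3537 = 0.02658
risk, unvaccinated children = 326/4759 = 0.06850
RR = 0.02658 / 0.06850 = 0.388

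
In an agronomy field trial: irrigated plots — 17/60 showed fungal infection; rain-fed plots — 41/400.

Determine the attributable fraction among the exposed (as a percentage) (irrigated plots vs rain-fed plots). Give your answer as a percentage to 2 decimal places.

AR%: 63.82%

risk, irrigated plots = 17/60 = 0.2833
risk, rain-fed plots = 41/400 = 0.1025
AR% = (0.2833 − 0.1025) / 0.2833 = 0.6382 → 63.82%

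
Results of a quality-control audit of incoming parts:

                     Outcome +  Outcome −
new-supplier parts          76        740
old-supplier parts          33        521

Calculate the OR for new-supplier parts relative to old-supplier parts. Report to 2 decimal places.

OR = (76 × 521) / (740 × 33) = 39596/24420 ≈ 1.62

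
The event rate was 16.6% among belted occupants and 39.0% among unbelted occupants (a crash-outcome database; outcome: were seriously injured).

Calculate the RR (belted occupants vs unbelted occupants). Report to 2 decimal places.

RR = 0.1660 / 0.3900 = 0.43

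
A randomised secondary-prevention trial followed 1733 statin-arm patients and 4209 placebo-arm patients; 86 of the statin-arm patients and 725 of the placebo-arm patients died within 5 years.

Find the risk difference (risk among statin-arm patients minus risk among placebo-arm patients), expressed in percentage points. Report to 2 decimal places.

RD: -12.26

risk, statin-arm patients = 86/1733 = 0.04962
risk, placebo-arm patients = 725/4209 = 0.17225
risk difference = 0.04962 − 0.17225 = -0.12263 → -12.26 percentage points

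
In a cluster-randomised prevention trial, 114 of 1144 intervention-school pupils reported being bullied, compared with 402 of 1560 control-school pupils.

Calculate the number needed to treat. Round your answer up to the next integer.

NNT ≈ 7

risk, intervention-school pupils = 114/1144 = 0.099650
risk, control-school pupils = 402/1560 = 0.257692
absolute risk difference = 0.158042
1 / 0.158042 = 6.327 → round up → 7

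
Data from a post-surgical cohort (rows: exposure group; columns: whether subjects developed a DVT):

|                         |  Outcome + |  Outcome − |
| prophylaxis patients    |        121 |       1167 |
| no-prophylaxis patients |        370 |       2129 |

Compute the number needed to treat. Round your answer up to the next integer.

risk, prophylaxis patients = 121/1288 = 0.093944
risk, no-prophylaxis patients = 370/2499 = 0.148059
absolute risk difference = 0.054115
1 / 0.054115 = 18.479 → round up → 19

NNT = 19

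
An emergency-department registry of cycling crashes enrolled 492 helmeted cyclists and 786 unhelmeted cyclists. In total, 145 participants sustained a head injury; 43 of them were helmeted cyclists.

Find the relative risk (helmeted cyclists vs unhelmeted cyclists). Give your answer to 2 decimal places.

helmeted cyclists without the outcome: 492 − 43 = 449
unhelmeted cyclists with the outcome: 145 − 43 = 102
unhelmeted cyclists without the outcome: 786 − 102 = 684
risk, helmeted cyclists = 43/492 = 0.0874
risk, unhelmeted cyclists = 102/786 = 0.1298
RR = 0.0874 / 0.1298 = 0.67

RR: 0.67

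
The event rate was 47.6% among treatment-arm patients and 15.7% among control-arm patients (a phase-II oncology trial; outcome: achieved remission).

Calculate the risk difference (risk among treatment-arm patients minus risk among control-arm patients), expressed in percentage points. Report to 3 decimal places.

risk difference = 0.4760 − 0.1570 = 0.3190 → 31.900 percentage points

RD ≈ 31.900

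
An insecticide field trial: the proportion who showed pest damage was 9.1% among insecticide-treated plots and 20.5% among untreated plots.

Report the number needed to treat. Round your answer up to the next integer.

NNT: 9

absolute risk difference = 0.114000
1 / 0.114000 = 8.772 → round up → 9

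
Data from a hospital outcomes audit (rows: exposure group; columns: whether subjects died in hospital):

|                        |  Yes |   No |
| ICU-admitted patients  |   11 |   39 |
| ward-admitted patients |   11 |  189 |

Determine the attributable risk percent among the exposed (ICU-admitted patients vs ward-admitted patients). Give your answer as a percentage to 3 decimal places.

AR%: 75.000%

risk, ICU-admitted patients = 11/50 = 0.2200
risk, ward-admitted patients = 11/200 = 0.0550
AR% = (0.2200 − 0.0550) / 0.2200 = 0.7500 → 75.000%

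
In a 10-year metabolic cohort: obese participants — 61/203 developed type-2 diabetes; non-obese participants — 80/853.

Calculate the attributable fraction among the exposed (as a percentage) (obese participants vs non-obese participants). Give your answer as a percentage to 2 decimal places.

risk, obese participants = 61/203 = 0.3005
risk, non-obese participants = 80/853 = 0.0938
AR% = (0.3005 − 0.0938) / 0.3005 = 0.6879 → 68.79%

68.79%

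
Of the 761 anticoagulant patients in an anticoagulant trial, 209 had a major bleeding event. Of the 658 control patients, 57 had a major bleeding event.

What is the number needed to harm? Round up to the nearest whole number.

NNH: 6

risk, anticoagulant patients = 209/761 = 0.274639
risk, control patients = 57/658 = 0.086626
absolute risk difference = 0.188012
1 / 0.188012 = 5.319 → round up → 6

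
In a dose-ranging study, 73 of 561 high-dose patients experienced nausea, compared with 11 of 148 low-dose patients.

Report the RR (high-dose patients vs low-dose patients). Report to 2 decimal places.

RR: 1.75

risk, high-dose patients = 73/561 = 0.1301
risk, low-dose patients = 11/148 = 0.0743
RR = 0.1301 / 0.0743 = 1.75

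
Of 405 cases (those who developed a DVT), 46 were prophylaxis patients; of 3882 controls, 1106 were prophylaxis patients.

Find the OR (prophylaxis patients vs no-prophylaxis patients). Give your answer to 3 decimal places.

odds, prophylaxis patients = 46/1106 = 0.04159
odds, no-prophylaxis patients = 359/2776 = 0.12932
OR = 0.04159 / 0.12932 = 0.322

0.322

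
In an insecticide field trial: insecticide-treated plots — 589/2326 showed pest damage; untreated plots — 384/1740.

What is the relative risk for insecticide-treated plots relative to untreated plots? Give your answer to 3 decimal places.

risk, insecticide-treated plots = 589/2326 = 0.2532
risk, untreated plots = 384/1740 = 0.2207
RR = 0.2532 / 0.2207 = 1.147

1.147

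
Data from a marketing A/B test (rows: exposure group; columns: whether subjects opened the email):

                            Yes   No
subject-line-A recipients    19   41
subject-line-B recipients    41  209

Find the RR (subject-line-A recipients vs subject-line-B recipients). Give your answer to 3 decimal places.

RR = 1.931

risk, subject-line-A recipients = 19/60 = 0.3167
risk, subject-line-B recipients = 41/250 = 0.1640
RR = 0.3167 / 0.1640 = 1.931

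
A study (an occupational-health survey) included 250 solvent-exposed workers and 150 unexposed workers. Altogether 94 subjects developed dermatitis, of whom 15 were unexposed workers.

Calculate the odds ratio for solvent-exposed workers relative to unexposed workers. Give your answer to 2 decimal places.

OR = 4.16

solvent-exposed workers with the outcome: 94 − 15 = 79
solvent-exposed workers without the outcome: 250 − 79 = 171
unexposed workers without the outcome: 150 − 15 = 135
odds, solvent-exposed workers = 79/171 = 0.4620
odds, unexposed workers = 15/135 = 0.1111
OR = 0.4620 / 0.1111 = 4.16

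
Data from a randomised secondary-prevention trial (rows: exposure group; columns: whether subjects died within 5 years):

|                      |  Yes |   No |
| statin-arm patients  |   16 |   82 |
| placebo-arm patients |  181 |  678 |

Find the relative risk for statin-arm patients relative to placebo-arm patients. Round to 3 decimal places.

RR ≈ 0.775

risk, statin-arm patients = 16/98 = 0.1633
risk, placebo-arm patients = 181/859 = 0.2107
RR = 0.1633 / 0.2107 = 0.775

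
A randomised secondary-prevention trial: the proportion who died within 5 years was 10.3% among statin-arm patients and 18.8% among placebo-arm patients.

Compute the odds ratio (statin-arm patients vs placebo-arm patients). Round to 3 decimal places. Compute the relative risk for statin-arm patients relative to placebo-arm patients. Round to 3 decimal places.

odds, statin-arm patients = 0.1030/0.8970 = 0.1148
odds, placebo-arm patients = 0.1880/0.8120 = 0.2315
OR = 0.1148 / 0.2315 = 0.496
RR = 0.1030 / 0.1880 = 0.548

OR = 0.496; RR = 0.548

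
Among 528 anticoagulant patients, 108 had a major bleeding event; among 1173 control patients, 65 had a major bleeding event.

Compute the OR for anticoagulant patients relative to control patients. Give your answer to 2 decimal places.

OR = (108 × 1108) / (420 × 65) = 119664/27300 ≈ 4.38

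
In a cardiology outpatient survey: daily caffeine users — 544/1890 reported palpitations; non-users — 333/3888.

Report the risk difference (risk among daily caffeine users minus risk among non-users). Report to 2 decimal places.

0.20

risk, daily caffeine users = 544/1890 = 0.2878
risk, non-users = 333/3888 = 0.0856
risk difference = 0.2878 − 0.0856 = 0.20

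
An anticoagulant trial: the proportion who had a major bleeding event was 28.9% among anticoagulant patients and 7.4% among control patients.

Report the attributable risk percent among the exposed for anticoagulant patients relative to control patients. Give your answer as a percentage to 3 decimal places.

AR% = (0.2890 − 0.0740) / 0.2890 = 0.7439 → 74.394%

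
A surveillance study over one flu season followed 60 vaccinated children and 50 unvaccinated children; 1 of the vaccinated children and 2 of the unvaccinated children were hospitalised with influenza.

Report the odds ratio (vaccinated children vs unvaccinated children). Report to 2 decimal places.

odds, vaccinated children = 1/59 = 0.01695
odds, unvaccinated children = 2/48 = 0.04167
OR = 0.01695 / 0.04167 = 0.41

OR: 0.41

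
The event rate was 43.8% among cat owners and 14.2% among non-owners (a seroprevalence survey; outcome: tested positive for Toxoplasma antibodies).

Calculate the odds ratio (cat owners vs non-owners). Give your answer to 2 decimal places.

odds, cat owners = 0.4380/0.5620 = 0.7794
odds, non-owners = 0.1420/0.8580 = 0.1655
OR = 0.7794 / 0.1655 = 4.71

OR ≈ 4.71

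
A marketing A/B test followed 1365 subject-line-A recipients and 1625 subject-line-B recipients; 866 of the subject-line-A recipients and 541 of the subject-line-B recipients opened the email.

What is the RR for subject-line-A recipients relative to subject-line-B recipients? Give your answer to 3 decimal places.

risk, subject-line-A recipients = 866/1365 = 0.6344
risk, subject-line-B recipients = 541/1625 = 0.3329
RR = 0.6344 / 0.3329 = 1.906

1.906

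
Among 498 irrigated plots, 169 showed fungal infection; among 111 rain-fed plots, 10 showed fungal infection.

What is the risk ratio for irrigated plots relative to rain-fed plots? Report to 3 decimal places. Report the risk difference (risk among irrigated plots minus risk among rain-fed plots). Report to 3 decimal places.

risk, irrigated plots = 169/498 = 0.3394
risk, rain-fed plots = 10/111 = 0.0901
RR = 0.3394 / 0.0901 = 3.767
risk difference = 0.3394 − 0.0901 = 0.249

RR = 3.767; RD = 0.249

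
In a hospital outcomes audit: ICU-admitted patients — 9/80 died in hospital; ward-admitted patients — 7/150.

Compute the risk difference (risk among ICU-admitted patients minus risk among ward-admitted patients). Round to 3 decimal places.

risk, ICU-admitted patients = 9/80 = 0.11250
risk, ward-admitted patients = 7/150 = 0.04667
risk difference = 0.11250 − 0.04667 = 0.066

0.066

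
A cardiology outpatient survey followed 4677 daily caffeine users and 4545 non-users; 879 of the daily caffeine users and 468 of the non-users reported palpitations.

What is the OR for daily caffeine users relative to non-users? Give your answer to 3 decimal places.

OR = (879 × 4077) / (3798 × 468) = 3583683/1777464 ≈ 2.016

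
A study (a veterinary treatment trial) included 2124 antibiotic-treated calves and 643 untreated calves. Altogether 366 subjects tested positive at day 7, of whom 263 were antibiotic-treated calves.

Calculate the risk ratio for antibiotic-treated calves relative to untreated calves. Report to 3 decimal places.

antibiotic-treated calves without the outcome: 2124 − 263 = 1861
untreated calves with the outcome: 366 − 263 = 103
untreated calves without the outcome: 643 − 103 = 540
risk, antibiotic-treated calves = 263/2124 = 0.1238
risk, untreated calves = 103/643 = 0.1602
RR = 0.1238 / 0.1602 = 0.773

0.773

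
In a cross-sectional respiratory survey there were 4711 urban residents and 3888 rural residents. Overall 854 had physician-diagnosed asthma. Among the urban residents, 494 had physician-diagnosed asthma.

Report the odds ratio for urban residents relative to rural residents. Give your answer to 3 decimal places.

urban residents without the outcome: 4711 − 494 = 4217
rural residents with the outcome: 854 − 494 = 360
rural residents without the outcome: 3888 − 360 = 3528
OR = (494 × 3528) / (4217 × 360) = 1742832/1518120 ≈ 1.148

1.148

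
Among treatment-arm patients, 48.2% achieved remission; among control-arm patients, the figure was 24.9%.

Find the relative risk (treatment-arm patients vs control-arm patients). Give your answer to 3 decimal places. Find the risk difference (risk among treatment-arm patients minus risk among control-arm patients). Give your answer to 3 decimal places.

RR = 1.936; RD = 0.233

RR = 0.4820 / 0.2490 = 1.936
risk difference = 0.4820 − 0.2490 = 0.233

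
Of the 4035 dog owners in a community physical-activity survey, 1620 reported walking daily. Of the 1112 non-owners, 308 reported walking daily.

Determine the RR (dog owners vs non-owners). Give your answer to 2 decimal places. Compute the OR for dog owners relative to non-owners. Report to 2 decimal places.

RR = 1.45; OR = 1.75

risk, dog owners = 1620/4035 = 0.4015
risk, non-owners = 308/1112 = 0.2770
RR = 0.4015 / 0.2770 = 1.45
odds, dog owners = 1620/2415 = 0.6708
odds, non-owners = 308/804 = 0.3831
OR = 0.6708 / 0.3831 = 1.75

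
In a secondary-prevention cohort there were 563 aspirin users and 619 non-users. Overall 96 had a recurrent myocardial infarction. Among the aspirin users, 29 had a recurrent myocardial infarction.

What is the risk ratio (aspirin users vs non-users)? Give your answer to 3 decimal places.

aspirin users without the outcome: 563 − 29 = 534
non-users with the outcome: 96 − 29 = 67
non-users without the outcome: 619 − 67 = 552
risk, aspirin users = 29/563 = 0.0515
risk, non-users = 67/619 = 0.1082
RR = 0.0515 / 0.1082 = 0.476

0.476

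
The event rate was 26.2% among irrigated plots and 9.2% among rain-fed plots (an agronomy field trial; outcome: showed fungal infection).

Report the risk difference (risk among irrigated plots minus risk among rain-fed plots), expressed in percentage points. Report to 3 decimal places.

RD = 17.000

risk difference = 0.2620 − 0.0920 = 0.1700 → 17.000 percentage points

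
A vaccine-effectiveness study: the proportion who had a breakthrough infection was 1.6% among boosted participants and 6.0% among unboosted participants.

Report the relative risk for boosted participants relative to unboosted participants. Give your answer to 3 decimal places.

RR = 0.01600 / 0.06000 = 0.267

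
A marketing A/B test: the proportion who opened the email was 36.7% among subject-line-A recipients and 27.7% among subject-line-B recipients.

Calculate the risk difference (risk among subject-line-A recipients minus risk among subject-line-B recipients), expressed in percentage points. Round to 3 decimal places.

risk difference = 0.3670 − 0.2770 = 0.0900 → 9.000 percentage points

9.000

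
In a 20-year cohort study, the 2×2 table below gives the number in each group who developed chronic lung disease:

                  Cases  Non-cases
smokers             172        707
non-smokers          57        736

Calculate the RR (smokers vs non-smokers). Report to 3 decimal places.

risk, smokers = 172/879 = 0.1957
risk, non-smokers = 57/793 = 0.0719
RR = 0.1957 / 0.0719 = 2.722

RR: 2.722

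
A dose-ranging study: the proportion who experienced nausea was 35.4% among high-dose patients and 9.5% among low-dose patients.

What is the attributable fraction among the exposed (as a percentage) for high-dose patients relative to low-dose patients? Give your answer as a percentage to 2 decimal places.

AR% = (0.3540 − 0.0950) / 0.3540 = 0.7316 → 73.16%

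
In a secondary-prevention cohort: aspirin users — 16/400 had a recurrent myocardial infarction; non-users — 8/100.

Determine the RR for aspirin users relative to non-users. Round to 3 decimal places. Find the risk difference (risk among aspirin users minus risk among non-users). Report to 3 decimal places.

RR = 0.500; RD = -0.040

risk, aspirin users = 16/400 = 0.04000
risk, non-users = 8/100 = 0.08000
RR = 0.04000 / 0.08000 = 0.500
risk difference = 0.04000 − 0.08000 = -0.040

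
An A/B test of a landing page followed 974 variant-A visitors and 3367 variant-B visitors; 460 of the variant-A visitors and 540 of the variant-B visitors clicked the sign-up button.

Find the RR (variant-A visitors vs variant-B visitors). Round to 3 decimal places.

risk, variant-A visitors = 460/974 = 0.4723
risk, variant-B visitors = 540/3367 = 0.1604
RR = 0.4723 / 0.1604 = 2.945

RR = 2.945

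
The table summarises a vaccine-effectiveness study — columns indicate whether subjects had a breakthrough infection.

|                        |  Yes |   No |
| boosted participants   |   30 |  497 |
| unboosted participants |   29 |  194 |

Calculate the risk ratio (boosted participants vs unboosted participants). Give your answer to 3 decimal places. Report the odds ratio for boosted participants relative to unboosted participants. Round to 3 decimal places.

risk, boosted participants = 30/527 = 0.0569
risk, unboosted participants = 29/223 = 0.1300
RR = 0.0569 / 0.1300 = 0.438
OR = (30 × 194) / (497 × 29) = 5820/14413 ≈ 0.404

RR = 0.438; OR = 0.404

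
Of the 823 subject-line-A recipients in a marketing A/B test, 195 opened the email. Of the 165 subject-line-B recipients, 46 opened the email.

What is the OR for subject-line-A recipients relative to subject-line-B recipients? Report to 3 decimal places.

OR = (195 × 119) / (628 × 46) = 23205/28888 ≈ 0.803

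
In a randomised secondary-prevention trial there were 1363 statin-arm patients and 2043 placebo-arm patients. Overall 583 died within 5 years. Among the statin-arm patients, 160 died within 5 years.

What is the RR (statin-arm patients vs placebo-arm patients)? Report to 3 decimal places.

statin-arm patients without the outcome: 1363 − 160 = 1203
placebo-arm patients with the outcome: 583 − 160 = 423
placebo-arm patients without the outcome: 2043 − 423 = 1620
risk, statin-arm patients = 160/1363 = 0.1174
risk, placebo-arm patients = 423/2043 = 0.2070
RR = 0.1174 / 0.2070 = 0.567

0.567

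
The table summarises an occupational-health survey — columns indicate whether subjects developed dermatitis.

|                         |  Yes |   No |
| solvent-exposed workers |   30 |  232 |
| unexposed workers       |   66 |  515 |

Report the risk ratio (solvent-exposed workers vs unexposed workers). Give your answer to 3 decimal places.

RR: 1.008

risk, solvent-exposed workers = 30/262 = 0.1145
risk, unexposed workers = 66/581 = 0.1136
RR = 0.1145 / 0.1136 = 1.008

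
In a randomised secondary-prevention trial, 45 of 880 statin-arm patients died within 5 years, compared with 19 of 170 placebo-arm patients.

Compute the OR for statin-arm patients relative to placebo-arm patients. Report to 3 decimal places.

0.428

odds, statin-arm patients = 45/835 = 0.0539
odds, placebo-arm patients = 19/151 = 0.1258
OR = 0.0539 / 0.1258 = 0.428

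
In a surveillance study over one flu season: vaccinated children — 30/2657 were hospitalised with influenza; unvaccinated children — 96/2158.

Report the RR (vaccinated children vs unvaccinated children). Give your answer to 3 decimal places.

risk, vaccinated children = 30/2657 = 0.01129
risk, unvaccinated children = 96/2158 = 0.04449
RR = 0.01129 / 0.04449 = 0.254

RR = 0.254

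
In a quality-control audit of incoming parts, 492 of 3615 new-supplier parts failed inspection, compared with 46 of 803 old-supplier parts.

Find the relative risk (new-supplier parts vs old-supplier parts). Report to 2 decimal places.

2.38

risk, new-supplier parts = 492/3615 = 0.1361
risk, old-supplier parts = 46/803 = 0.0573
RR = 0.1361 / 0.0573 = 2.38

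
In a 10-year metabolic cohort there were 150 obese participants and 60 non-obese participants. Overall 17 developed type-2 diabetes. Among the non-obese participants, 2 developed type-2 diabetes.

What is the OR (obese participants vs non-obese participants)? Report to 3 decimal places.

OR ≈ 3.222

obese participants with the outcome: 17 − 2 = 15
obese participants without the outcome: 150 − 15 = 135
non-obese participants without the outcome: 60 − 2 = 58
OR = (15 × 58) / (135 × 2) = 870/270 ≈ 3.222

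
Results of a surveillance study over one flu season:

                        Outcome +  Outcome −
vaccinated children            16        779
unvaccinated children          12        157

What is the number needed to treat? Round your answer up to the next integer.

risk, vaccinated children = 16/795 = 0.020126
risk, unvaccinated children = 12/169 = 0.071006
absolute risk difference = 0.050880
1 / 0.050880 = 19.654 → round up → 20

NNT: 20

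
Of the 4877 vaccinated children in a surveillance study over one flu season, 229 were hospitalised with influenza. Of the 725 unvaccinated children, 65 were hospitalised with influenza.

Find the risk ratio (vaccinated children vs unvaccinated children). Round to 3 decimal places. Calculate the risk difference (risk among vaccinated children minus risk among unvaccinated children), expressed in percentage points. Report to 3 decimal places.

risk, vaccinated children = 229/4877 = 0.04696
risk, unvaccinated children = 65/725 = 0.08966
RR = 0.04696 / 0.08966 = 0.524
risk difference = 0.04696 − 0.08966 = -0.04270 → -4.270 percentage points

RR = 0.524; RD = -4.270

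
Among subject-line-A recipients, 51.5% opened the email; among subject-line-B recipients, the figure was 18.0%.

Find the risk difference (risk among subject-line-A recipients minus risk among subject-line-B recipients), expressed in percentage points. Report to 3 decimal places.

RD = 33.500

risk difference = 0.5150 − 0.1800 = 0.3350 → 33.500 percentage points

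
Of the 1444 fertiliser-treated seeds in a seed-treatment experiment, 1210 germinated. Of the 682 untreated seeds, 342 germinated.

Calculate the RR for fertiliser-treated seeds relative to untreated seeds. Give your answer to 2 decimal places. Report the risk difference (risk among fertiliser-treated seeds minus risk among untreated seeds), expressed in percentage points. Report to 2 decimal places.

RR = 1.67; RD = 33.65

risk, fertiliser-treated seeds = 1210/1444 = 0.8380
risk, untreated seeds = 342/682 = 0.5015
RR = 0.8380 / 0.5015 = 1.67
risk difference = 0.8380 − 0.5015 = 0.3365 → 33.65 percentage points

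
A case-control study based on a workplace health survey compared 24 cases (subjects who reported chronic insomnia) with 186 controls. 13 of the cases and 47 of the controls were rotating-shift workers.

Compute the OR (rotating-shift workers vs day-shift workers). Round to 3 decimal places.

OR = (13 × 139) / (47 × 11) = 1807/517 ≈ 3.495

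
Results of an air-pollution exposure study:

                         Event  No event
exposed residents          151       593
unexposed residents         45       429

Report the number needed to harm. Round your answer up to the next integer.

risk, exposed residents = 151/744 = 0.202957
risk, unexposed residents = 45/474 = 0.094937
absolute risk difference = 0.108020
1 / 0.108020 = 9.258 → round up → 10

NNH ≈ 10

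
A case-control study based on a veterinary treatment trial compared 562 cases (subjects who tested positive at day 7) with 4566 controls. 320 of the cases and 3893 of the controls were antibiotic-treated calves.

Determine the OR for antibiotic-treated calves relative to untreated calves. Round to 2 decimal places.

OR = (320 × 673) / (3893 × 242) = 215360/942106 ≈ 0.23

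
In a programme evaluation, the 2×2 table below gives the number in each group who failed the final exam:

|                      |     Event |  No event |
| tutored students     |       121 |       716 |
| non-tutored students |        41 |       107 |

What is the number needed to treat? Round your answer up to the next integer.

risk, tutored students = 121/837 = 0.144564
risk, non-tutored students = 41/148 = 0.277027
absolute risk difference = 0.132463
1 / 0.132463 = 7.549 → round up → 8

NNT = 8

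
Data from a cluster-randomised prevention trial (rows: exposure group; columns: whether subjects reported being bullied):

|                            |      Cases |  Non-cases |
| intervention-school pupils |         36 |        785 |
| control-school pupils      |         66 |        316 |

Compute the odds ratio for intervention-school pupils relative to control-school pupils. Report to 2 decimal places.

OR = (36 × 316) / (785 × 66) = 11376/51810 ≈ 0.22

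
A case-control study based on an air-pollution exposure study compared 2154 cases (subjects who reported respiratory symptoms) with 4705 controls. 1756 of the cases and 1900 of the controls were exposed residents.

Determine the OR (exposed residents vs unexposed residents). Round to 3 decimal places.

OR = (1756 × 2805) / (1900 × 398) = 4925580/756200 ≈ 6.514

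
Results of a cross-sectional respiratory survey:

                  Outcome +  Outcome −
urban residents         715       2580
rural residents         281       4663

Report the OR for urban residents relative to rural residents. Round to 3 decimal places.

OR = (715 × 4663) / (2580 × 281) = 3334045/724980 ≈ 4.599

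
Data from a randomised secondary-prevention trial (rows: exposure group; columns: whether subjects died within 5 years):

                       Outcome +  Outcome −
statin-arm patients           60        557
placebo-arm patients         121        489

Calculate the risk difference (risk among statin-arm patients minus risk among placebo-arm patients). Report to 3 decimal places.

RD ≈ -0.101

risk, statin-arm patients = 60/617 = 0.0972
risk, placebo-arm patients = 121/610 = 0.1984
risk difference = 0.0972 − 0.1984 = -0.101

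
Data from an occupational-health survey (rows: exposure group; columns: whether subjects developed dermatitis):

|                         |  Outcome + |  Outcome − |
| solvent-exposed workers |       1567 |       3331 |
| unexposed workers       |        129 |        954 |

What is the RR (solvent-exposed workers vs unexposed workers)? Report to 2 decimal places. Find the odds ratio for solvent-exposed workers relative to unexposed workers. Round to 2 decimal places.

RR = 2.69; OR = 3.48

risk, solvent-exposed workers = 1567/4898 = 0.3199
risk, unexposed workers = 129/1083 = 0.1191
RR = 0.3199 / 0.1191 = 2.69
OR = (1567 × 954) / (3331 × 129) = 1494918/429699 ≈ 3.48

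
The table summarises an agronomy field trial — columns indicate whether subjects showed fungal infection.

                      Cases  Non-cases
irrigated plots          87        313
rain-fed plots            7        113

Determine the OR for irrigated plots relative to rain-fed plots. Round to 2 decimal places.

OR = (87 × 113) / (313 × 7) = 9831/2191 ≈ 4.49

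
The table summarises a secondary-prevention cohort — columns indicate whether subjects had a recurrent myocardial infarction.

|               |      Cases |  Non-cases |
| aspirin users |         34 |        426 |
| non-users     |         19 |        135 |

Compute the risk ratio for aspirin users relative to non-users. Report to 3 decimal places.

0.599

risk, aspirin users = 34/460 = 0.0739
risk, non-users = 19/154 = 0.1234
RR = 0.0739 / 0.1234 = 0.599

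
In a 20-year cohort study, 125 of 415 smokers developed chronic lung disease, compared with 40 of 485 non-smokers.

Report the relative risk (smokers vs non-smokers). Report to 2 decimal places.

risk, smokers = 125/415 = 0.3012
risk, non-smokers = 40/485 = 0.0825
RR = 0.3012 / 0.0825 = 3.65

RR: 3.65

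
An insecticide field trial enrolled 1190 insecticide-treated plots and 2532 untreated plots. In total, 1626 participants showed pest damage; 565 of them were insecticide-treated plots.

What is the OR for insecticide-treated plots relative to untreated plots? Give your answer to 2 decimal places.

OR ≈ 1.25

insecticide-treated plots without the outcome: 1190 − 565 = 625
untreated plots with the outcome: 1626 − 565 = 1061
untreated plots without the outcome: 2532 − 1061 = 1471
OR = (565 × 1471) / (625 × 1061) = 831115/663125 ≈ 1.25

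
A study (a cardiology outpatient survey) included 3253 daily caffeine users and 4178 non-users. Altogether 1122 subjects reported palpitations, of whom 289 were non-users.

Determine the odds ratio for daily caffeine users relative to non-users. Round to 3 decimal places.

4.632

daily caffeine users with the outcome: 1122 − 289 = 833
daily caffeine users without the outcome: 3253 − 833 = 2420
non-users without the outcome: 4178 − 289 = 3889
OR = (833 × 3889) / (2420 × 289) = 3239537/699380 ≈ 4.632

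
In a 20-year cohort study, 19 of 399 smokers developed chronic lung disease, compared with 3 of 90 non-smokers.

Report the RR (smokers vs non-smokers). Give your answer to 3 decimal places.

RR: 1.429

risk, smokers = 19/399 = 0.04762
risk, non-smokers = 3/90 = 0.03333
RR = 0.04762 / 0.03333 = 1.429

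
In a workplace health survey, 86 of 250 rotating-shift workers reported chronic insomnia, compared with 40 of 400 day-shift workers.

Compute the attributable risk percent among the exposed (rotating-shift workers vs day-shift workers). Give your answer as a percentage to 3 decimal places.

risk, rotating-shift workers = 86/250 = 0.3440
risk, day-shift workers = 40/400 = 0.1000
AR% = (0.3440 − 0.1000) / 0.3440 = 0.7093 → 70.930%

AR% ≈ 70.930%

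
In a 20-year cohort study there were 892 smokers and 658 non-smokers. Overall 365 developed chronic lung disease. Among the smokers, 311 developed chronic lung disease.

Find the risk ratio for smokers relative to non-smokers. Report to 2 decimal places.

4.25

smokers without the outcome: 892 − 311 = 581
non-smokers with the outcome: 365 − 311 = 54
non-smokers without the outcome: 658 − 54 = 604
risk, smokers = 311/892 = 0.3487
risk, non-smokers = 54/658 = 0.0821
RR = 0.3487 / 0.0821 = 4.25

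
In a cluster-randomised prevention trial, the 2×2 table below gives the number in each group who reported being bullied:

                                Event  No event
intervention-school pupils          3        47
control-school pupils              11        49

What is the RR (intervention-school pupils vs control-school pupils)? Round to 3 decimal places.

0.327

risk, intervention-school pupils = 3/50 = 0.0600
risk, control-school pupils = 11/60 = 0.1833
RR = 0.0600 / 0.1833 = 0.327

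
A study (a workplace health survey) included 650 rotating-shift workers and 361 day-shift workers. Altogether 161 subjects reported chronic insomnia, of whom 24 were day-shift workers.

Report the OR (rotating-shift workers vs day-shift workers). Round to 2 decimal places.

rotating-shift workers with the outcome: 161 − 24 = 137
rotating-shift workers without the outcome: 650 − 137 = 513
day-shift workers without the outcome: 361 − 24 = 337
OR = (137 × 337) / (513 × 24) = 46169/12312 ≈ 3.75

OR: 3.75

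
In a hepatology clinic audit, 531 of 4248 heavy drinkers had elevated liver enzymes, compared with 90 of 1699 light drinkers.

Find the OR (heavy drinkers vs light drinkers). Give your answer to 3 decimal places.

OR = (531 × 1609) / (3717 × 90) = 854379/334530 ≈ 2.554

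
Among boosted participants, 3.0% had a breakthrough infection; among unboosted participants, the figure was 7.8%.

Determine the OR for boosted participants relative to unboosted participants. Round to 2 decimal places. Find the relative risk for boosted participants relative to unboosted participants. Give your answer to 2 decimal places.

OR = 0.37; RR = 0.38

odds, boosted participants = 0.03000/0.97000 = 0.03093
odds, unboosted participants = 0.07800/0.92200 = 0.08460
OR = 0.03093 / 0.08460 = 0.37
RR = 0.03000 / 0.07800 = 0.38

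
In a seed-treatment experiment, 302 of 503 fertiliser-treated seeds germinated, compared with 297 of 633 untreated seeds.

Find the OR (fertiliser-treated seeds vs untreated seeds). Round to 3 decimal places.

OR = (302 × 336) / (201 × 297) = 101472/59697 ≈ 1.700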